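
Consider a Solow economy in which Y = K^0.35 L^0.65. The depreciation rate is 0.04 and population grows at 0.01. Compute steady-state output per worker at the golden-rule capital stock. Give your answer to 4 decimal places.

n + δ = 0.01 + 0.04 = 0.05.
Setting f'(k) = n+δ gives 0.35·k^(0.35−1) = 0.05, hence k_gold = (0.35/0.05)^(1/0.65) ≈ 19.9596.
Output: y_gold = k_gold^0.35 = 19.9596^0.35 ≈ 2.8514.

y_gold ≈ 2.8514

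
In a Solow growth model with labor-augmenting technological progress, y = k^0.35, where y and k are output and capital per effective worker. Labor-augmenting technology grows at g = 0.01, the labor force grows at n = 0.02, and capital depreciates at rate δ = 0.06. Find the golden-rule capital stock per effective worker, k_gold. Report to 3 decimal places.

Capital per effective worker breaks even when investment replaces (n + g + δ)·k; here n + g + δ = 0.09.
Maximizing c = f(k) − (n+g+δ)·k gives f'(k) = n+g+δ, i.e. 0.35·k^(0.35−1) = 0.09, so k_gold = (0.35/0.09)^(1/0.65) ≈ 8.0802.

k_gold ≈ 8.080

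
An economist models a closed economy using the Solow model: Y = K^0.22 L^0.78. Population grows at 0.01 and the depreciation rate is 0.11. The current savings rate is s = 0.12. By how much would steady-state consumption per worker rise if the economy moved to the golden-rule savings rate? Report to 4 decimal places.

The effective depreciation rate is n + δ = 0.01 + 0.11 = 0.12.
Current steady state (s = 0.12): k* = (0.12/0.12)^(1/0.78) ≈ 1.0000, y* = 1.0000^0.22 ≈ 1.0000, c* = (1−0.12)·1.0000 ≈ 0.8800.
At the golden rule the marginal product of capital equals n+δ: 0.22·k^(0.22−1) = 0.12. Solving, k_gold = (0.22/0.12)^(1/0.78) ≈ 2.1751.
y_gold = 2.1751^0.22 ≈ 1.1864, c_gold = y_gold − 0.12·k_gold ≈ 0.9254.
Gain: Δc = 0.9254 − 0.8800 ≈ 0.0454.

Δc ≈ 0.0454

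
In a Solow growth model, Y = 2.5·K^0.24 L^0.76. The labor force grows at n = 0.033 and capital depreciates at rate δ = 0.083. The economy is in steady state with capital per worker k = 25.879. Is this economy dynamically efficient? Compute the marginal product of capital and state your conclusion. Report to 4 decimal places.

dynamically inefficient; MPK ≈ 0.0506

Break-even investment rate: n + δ = 0.033 + 0.083 = 0.116.
MPK = 0.24·2.5·k^(0.24−1) = 0.24·2.5·25.879^(-0.76) ≈ 0.0506.
MPK < 0.116, so the economy is dynamically inefficient (over-saving).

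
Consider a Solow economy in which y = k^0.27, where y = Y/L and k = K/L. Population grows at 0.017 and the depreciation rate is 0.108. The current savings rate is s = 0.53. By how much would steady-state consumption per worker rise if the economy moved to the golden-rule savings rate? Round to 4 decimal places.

Break-even investment rate: n + δ = 0.017 + 0.108 = 0.125.
Current steady state (s = 0.53): k* = (0.53/0.125)^(1/0.73) ≈ 7.2344, y* = 7.2344^0.27 ≈ 1.7062, c* = (1−0.53)·1.7062 ≈ 0.8019.
Golden rule sets MPK = n+δ: 0.27·k^(0.27−1) = 0.125, so k_gold = (0.27/0.125)^(1/0.73) ≈ 2.8718.
y_gold = 2.8718^0.27 ≈ 1.3295, c_gold = y_gold − 0.125·k_gold ≈ 0.9706.
Gain: Δc = 0.9706 − 0.8019 ≈ 0.1686.

Δc ≈ 0.1686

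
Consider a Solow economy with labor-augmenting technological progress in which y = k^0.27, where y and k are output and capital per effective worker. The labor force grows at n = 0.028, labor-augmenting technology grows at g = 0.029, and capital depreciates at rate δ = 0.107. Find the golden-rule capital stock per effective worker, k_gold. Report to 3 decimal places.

Break-even investment rate: n + g + δ = 0.028 + 0.029 + 0.107 = 0.164.
At the golden rule the marginal product of capital equals n+g+δ: 0.27·k^(0.27−1) = 0.164. Solving, k_gold = (0.27/0.164)^(1/0.73) ≈ 1.9797.

k_gold ≈ 1.980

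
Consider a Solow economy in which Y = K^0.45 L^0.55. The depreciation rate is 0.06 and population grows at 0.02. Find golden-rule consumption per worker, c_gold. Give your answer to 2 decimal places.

Capital per worker breaks even when investment replaces (n + δ)·k; here n + δ = 0.08.
Maximizing c = f(k) − (n+δ)·k gives f'(k) = n+δ, i.e. 0.45·k^(0.45−1) = 0.08, so k_gold = (0.45/0.08)^(1/0.55) ≈ 23.1132.
y_gold = 23.1132^0.45 ≈ 4.1090.
c_gold = y_gold − (n+δ)·k_gold = 4.1090 − 0.08·23.1132 ≈ 2.2600.

c_gold ≈ 2.26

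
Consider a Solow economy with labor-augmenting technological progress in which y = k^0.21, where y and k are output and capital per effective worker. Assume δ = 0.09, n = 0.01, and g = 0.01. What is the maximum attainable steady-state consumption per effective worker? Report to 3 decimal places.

Capital per effective worker breaks even when investment replaces (n + g + δ)·k; here n + g + δ = 0.11.
Setting f'(k) = n+g+δ gives 0.21·k^(0.21−1) = 0.11, hence k_gold = (0.21/0.11)^(1/0.79) ≈ 2.2671.
y_gold = 2.2671^0.21 ≈ 1.1875.
c_gold = y_gold − (n+g+δ)·k_gold = 1.1875 − 0.11·2.2671 ≈ 0.9382.

c_gold ≈ 0.938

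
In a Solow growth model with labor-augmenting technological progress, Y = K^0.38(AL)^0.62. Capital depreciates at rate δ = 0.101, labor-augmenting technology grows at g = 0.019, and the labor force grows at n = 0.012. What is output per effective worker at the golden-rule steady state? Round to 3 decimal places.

y_gold ≈ 1.912

The effective depreciation rate is n + g + δ = 0.012 + 0.019 + 0.101 = 0.132.
At the golden rule the marginal product of capital equals n+g+δ: 0.38·k^(0.38−1) = 0.132. Solving, k_gold = (0.38/0.132)^(1/0.62) ≈ 5.5038.
Output: y_gold = k_gold^0.38 = 5.5038^0.38 ≈ 1.9118.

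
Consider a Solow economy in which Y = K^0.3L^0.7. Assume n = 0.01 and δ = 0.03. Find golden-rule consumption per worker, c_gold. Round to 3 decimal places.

c_gold ≈ 1.660

Break-even investment rate: n + δ = 0.01 + 0.03 = 0.04.
Maximizing c = f(k) − (n+δ)·k gives f'(k) = n+δ, i.e. 0.3·k^(0.3−1) = 0.04, so k_gold = (0.3/0.04)^(1/0.7) ≈ 17.7864.
y_gold = 17.7864^0.3 ≈ 2.3715.
c_gold = y_gold − (n+δ)·k_gold = 2.3715 − 0.04·17.7864 ≈ 1.6601.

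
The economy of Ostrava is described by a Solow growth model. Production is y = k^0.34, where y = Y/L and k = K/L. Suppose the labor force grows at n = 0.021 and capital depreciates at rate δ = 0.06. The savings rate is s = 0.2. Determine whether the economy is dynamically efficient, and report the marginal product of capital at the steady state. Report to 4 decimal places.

n + δ = 0.021 + 0.06 = 0.081.
Steady-state k*: s·k^0.34 = 0.081·k gives k* = (0.2/0.081)^(1/0.66) ≈ 3.9334.
MPK = 0.34·3.9334^(-0.66) ≈ 0.1377.
MPK > n+δ = 0.081, so the economy is dynamically efficient (under-saving).

dynamically efficient; MPK ≈ 0.1377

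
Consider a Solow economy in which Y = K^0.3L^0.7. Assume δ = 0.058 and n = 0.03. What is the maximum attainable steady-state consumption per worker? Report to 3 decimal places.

c_gold ≈ 1.184

n + δ = 0.03 + 0.058 = 0.088.
Setting f'(k) = n+δ gives 0.3·k^(0.3−1) = 0.088, hence k_gold = (0.3/0.088)^(1/0.7) ≈ 5.7665.
y_gold = 5.7665^0.3 ≈ 1.6915.
c_gold = y_gold − (n+δ)·k_gold = 1.6915 − 0.088·5.7665 ≈ 1.1841.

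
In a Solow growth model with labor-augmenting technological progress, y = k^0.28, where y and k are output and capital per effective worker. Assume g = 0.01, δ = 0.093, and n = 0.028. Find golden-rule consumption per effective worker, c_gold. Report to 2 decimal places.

The effective depreciation rate is n + g + δ = 0.028 + 0.01 + 0.093 = 0.131.
Maximizing c = f(k) − (n+g+δ)·k gives f'(k) = n+g+δ, i.e. 0.28·k^(0.28−1) = 0.131, so k_gold = (0.28/0.131)^(1/0.72) ≈ 2.8719.
y_gold = 2.8719^0.28 ≈ 1.3437.
c_gold = y_gold − (n+g+δ)·k_gold = 1.3437 − 0.131·2.8719 ≈ 0.9674.

c_gold ≈ 0.97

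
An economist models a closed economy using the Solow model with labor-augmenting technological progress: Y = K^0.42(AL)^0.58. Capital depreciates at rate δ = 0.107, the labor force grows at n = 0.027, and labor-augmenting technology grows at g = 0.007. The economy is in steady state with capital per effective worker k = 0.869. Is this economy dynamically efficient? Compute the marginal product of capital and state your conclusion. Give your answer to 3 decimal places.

Capital per effective worker breaks even when investment replaces (n + g + δ)·k; here n + g + δ = 0.141.
MPK = 0.42·k^(0.42−1) = 0.42·0.869^(-0.58) ≈ 0.4556.
MPK > 0.141, so the economy is dynamically efficient (under-saving).

dynamically efficient; MPK ≈ 0.456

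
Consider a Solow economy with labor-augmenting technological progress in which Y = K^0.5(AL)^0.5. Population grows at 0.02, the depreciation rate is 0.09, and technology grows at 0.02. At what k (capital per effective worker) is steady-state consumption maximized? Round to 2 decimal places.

k_gold ≈ 14.79

n + g + δ = 0.02 + 0.02 + 0.09 = 0.13.
Maximizing c = f(k) − (n+g+δ)·k gives f'(k) = n+g+δ, i.e. 0.5·k^(0.5−1) = 0.13, so k_gold = (0.5/0.13)^(1/0.5) ≈ 14.7929.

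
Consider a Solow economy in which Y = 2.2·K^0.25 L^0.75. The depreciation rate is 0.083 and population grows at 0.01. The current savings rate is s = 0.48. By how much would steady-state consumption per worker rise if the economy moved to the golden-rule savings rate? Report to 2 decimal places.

Δc ≈ 0.41

Break-even investment rate: n + δ = 0.01 + 0.083 = 0.093.
Current steady state (s = 0.48): k* = (0.48·2.2/0.093)^(1/0.75) ≈ 25.5216, y* = 2.2·25.5216^0.25 ≈ 4.9448, c* = (1−0.48)·4.9448 ≈ 2.5713.
Setting f'(k) = n+δ gives 0.25·2.2·k^(0.25−1) = 0.093, hence k_gold = (0.25·2.2/0.093)^(1/0.75) ≈ 10.6948.
y_gold = 2.2·10.6948^0.25 ≈ 3.9785, c_gold = y_gold − 0.093·k_gold ≈ 2.9839.
Gain: Δc = 2.9839 − 2.5713 ≈ 0.4125.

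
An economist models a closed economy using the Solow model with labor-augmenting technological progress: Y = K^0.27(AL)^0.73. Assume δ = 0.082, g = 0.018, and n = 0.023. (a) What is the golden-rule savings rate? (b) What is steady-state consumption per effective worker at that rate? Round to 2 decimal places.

(a) s_gold = 0.27; (b) c_gold ≈ 0.98

Break-even investment rate: n + g + δ = 0.023 + 0.018 + 0.082 = 0.123.
For Cobb-Douglas, s_gold equals capital's share: s_gold = 0.27.
At the golden rule the marginal product of capital equals n+g+δ: 0.27·k^(0.27−1) = 0.123. Solving, k_gold = (0.27/0.123)^(1/0.73) ≈ 2.9360.
y_gold = 2.9360^0.27 ≈ 1.3375; c_gold = (1−0.27)·y_gold ≈ 0.9764.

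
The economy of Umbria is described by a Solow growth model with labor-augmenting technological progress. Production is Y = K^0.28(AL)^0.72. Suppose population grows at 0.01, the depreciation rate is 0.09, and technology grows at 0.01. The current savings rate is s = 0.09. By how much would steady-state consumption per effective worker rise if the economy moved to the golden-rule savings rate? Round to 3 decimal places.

Δc ≈ 0.194

n + g + δ = 0.01 + 0.01 + 0.09 = 0.11.
Current steady state (s = 0.09): k* = (0.09/0.11)^(1/0.72) ≈ 0.7568, y* = 0.7568^0.28 ≈ 0.9249, c* = (1−0.09)·0.9249 ≈ 0.8417.
At the golden rule the marginal product of capital equals n+g+δ: 0.28·k^(0.28−1) = 0.11. Solving, k_gold = (0.28/0.11)^(1/0.72) ≈ 3.6607.
y_gold = 3.6607^0.28 ≈ 1.4381, c_gold = y_gold − 0.11·k_gold ≈ 1.0355.
Gain: Δc = 1.0355 − 0.8417 ≈ 0.1938.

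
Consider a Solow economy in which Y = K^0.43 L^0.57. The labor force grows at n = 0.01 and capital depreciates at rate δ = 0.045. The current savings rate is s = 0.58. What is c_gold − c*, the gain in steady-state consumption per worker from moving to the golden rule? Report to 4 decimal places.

Δc ≈ 0.2059

n + δ = 0.01 + 0.045 = 0.055.
Current steady state (s = 0.58): k* = (0.58/0.055)^(1/0.57) ≈ 62.3521, y* = 62.3521^0.43 ≈ 5.9127, c* = (1−0.58)·5.9127 ≈ 2.4833.
At the golden rule the marginal product of capital equals n+δ: 0.43·k^(0.43−1) = 0.055. Solving, k_gold = (0.43/0.055)^(1/0.57) ≈ 36.8852.
y_gold = 36.8852^0.43 ≈ 4.7179, c_gold = y_gold − 0.055·k_gold ≈ 2.6892.
Gain: Δc = 2.6892 − 2.4833 ≈ 0.2059.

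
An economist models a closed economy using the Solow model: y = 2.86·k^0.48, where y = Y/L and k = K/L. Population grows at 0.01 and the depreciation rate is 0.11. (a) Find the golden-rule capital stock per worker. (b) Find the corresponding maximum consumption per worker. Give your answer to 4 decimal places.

n + δ = 0.01 + 0.11 = 0.12.
Golden rule sets MPK = n+δ: 0.48·2.86·k^(0.48−1) = 0.12, so k_gold = (0.48·2.86/0.12)^(1/0.52) ≈ 108.5012.
y_gold = 2.86·108.5012^0.48 ≈ 27.1253; c_gold = y_gold − 0.12·k_gold ≈ 14.1052.

(a) k_gold ≈ 108.5012; (b) c_gold ≈ 14.1052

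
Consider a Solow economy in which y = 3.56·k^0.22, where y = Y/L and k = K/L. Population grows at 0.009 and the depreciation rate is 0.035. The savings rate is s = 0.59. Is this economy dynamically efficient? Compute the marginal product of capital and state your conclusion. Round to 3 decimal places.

dynamically inefficient; MPK ≈ 0.016

The effective depreciation rate is n + δ = 0.009 + 0.035 = 0.044.
Steady-state k*: s·A·k^0.22 = 0.044·k gives k* = (0.59·3.56/0.044)^(1/0.78) ≈ 142.0270.
MPK = 0.22·3.56·142.0270^(-0.78) ≈ 0.0164.
MPK < n+δ = 0.044, so the economy is dynamically inefficient (over-saving).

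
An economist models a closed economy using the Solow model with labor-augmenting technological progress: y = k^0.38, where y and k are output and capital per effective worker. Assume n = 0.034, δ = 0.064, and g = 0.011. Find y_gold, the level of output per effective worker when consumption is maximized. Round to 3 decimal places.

n + g + δ = 0.034 + 0.011 + 0.064 = 0.109.
Maximizing c = f(k) − (n+g+δ)·k gives f'(k) = n+g+δ, i.e. 0.38·k^(0.38−1) = 0.109, so k_gold = (0.38/0.109)^(1/0.62) ≈ 7.4950.
Output: y_gold = k_gold^0.38 = 7.4950^0.38 ≈ 2.1499.

y_gold ≈ 2.150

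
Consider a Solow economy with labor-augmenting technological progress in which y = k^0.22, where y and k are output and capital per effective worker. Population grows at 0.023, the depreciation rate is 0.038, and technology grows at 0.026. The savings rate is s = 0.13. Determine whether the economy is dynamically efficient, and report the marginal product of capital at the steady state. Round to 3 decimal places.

dynamically efficient; MPK ≈ 0.147

n + g + δ = 0.023 + 0.026 + 0.038 = 0.087.
Steady-state k*: s·k^0.22 = 0.087·k gives k* = (0.13/0.087)^(1/0.78) ≈ 1.6735.
MPK = 0.22·1.6735^(-0.78) ≈ 0.1472.
MPK > n+g+δ = 0.087, so the economy is dynamically efficient (under-saving).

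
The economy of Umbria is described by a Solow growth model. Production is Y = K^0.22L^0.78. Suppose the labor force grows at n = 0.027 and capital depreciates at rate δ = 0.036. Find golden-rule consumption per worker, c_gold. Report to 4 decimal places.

c_gold ≈ 1.1099

Break-even investment rate: n + δ = 0.027 + 0.036 = 0.063.
Maximizing c = f(k) − (n+δ)·k gives f'(k) = n+δ, i.e. 0.22·k^(0.22−1) = 0.063, so k_gold = (0.22/0.063)^(1/0.78) ≈ 4.9689.
y_gold = 4.9689^0.22 ≈ 1.4229.
c_gold = y_gold − (n+δ)·k_gold = 1.4229 − 0.063·4.9689 ≈ 1.1099.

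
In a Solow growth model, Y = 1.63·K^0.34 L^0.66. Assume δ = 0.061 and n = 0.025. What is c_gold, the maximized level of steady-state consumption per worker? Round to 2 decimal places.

c_gold ≈ 2.81

n + δ = 0.025 + 0.061 = 0.086.
Setting f'(k) = n+δ gives 0.34·1.63·k^(0.34−1) = 0.086, hence k_gold = (0.34·1.63/0.086)^(1/0.66) ≈ 16.8272.
y_gold = 1.63·16.8272^0.34 ≈ 4.2563.
c_gold = y_gold − (n+δ)·k_gold = 4.2563 − 0.086·16.8272 ≈ 2.8092.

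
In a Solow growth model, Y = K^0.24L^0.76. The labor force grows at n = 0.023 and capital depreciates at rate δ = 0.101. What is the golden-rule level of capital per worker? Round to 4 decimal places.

The effective depreciation rate is n + δ = 0.023 + 0.101 = 0.124.
Setting f'(k) = n+δ gives 0.24·k^(0.24−1) = 0.124, hence k_gold = (0.24/0.124)^(1/0.76) ≈ 2.3843.

k_gold ≈ 2.3843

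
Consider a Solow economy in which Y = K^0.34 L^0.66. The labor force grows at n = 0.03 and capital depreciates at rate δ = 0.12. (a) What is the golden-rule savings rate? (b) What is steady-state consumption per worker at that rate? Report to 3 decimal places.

(a) s_gold = 0.340; (b) c_gold ≈ 1.006

Capital per worker breaks even when investment replaces (n + δ)·k; here n + δ = 0.15.
For Cobb-Douglas, s_gold equals capital's share: s_gold = 0.34.
Maximizing c = f(k) − (n+δ)·k gives f'(k) = n+δ, i.e. 0.34·k^(0.34−1) = 0.15, so k_gold = (0.34/0.15)^(1/0.66) ≈ 3.4551.
y_gold = 3.4551^0.34 ≈ 1.5243; c_gold = (1−0.34)·y_gold ≈ 1.0061.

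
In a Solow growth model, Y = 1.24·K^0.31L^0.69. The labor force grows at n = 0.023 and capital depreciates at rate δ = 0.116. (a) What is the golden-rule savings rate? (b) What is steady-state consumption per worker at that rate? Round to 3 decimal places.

(a) s_gold = 0.310; (b) c_gold ≈ 1.351

Break-even investment rate: n + δ = 0.023 + 0.116 = 0.139.
For Cobb-Douglas, s_gold equals capital's share: s_gold = 0.31.
Maximizing c = f(k) − (n+δ)·k gives f'(k) = n+δ, i.e. 0.31·1.24·k^(0.31−1) = 0.139, so k_gold = (0.31·1.24/0.139)^(1/0.69) ≈ 4.3676.
y_gold = 1.24·4.3676^0.31 ≈ 1.9584; c_gold = (1−0.31)·y_gold ≈ 1.3513.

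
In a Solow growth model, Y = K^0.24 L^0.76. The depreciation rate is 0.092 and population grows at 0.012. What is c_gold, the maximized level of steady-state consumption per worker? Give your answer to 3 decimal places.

c_gold ≈ 0.990

n + δ = 0.012 + 0.092 = 0.104.
Golden rule sets MPK = n+δ: 0.24·k^(0.24−1) = 0.104, so k_gold = (0.24/0.104)^(1/0.76) ≈ 3.0051.
y_gold = 3.0051^0.24 ≈ 1.3022.
c_gold = y_gold − (n+δ)·k_gold = 1.3022 − 0.104·3.0051 ≈ 0.9897.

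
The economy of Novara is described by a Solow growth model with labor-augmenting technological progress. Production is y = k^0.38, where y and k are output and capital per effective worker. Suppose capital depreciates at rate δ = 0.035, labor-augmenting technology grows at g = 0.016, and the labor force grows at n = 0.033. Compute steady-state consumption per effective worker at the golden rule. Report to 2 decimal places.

The effective depreciation rate is n + g + δ = 0.033 + 0.016 + 0.035 = 0.084.
Maximizing c = f(k) − (n+g+δ)·k gives f'(k) = n+g+δ, i.e. 0.38·k^(0.38−1) = 0.084, so k_gold = (0.38/0.084)^(1/0.62) ≈ 11.4095.
y_gold = 11.4095^0.38 ≈ 2.5221.
c_gold = y_gold − (n+g+δ)·k_gold = 2.5221 − 0.084·11.4095 ≈ 1.5637.

c_gold ≈ 1.56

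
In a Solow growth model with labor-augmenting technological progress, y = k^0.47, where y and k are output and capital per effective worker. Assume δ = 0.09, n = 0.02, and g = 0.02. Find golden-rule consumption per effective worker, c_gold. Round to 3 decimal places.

c_gold ≈ 1.657

Capital per effective worker breaks even when investment replaces (n + g + δ)·k; here n + g + δ = 0.13.
Setting f'(k) = n+g+δ gives 0.47·k^(0.47−1) = 0.13, hence k_gold = (0.47/0.13)^(1/0.53) ≈ 11.3011.
y_gold = 11.3011^0.47 ≈ 3.1258.
c_gold = y_gold − (n+g+δ)·k_gold = 3.1258 − 0.13·11.3011 ≈ 1.6567.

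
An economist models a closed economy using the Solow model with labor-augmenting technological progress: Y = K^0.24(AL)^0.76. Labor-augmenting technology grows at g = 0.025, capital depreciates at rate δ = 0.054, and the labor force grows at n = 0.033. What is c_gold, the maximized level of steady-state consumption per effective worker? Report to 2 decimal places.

Capital per effective worker breaks even when investment replaces (n + g + δ)·k; here n + g + δ = 0.112.
Golden rule sets MPK = n+g+δ: 0.24·k^(0.24−1) = 0.112, so k_gold = (0.24/0.112)^(1/0.76) ≈ 2.7259.
y_gold = 2.7259^0.24 ≈ 1.2721.
c_gold = y_gold − (n+g+δ)·k_gold = 1.2721 − 0.112·2.7259 ≈ 0.9668.

c_gold ≈ 0.97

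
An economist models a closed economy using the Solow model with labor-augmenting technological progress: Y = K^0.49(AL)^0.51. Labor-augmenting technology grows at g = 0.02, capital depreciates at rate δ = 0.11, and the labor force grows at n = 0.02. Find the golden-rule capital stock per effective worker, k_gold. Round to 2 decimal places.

The effective depreciation rate is n + g + δ = 0.02 + 0.02 + 0.11 = 0.15.
At the golden rule the marginal product of capital equals n+g+δ: 0.49·k^(0.49−1) = 0.15. Solving, k_gold = (0.49/0.15)^(1/0.51) ≈ 10.1871.

k_gold ≈ 10.19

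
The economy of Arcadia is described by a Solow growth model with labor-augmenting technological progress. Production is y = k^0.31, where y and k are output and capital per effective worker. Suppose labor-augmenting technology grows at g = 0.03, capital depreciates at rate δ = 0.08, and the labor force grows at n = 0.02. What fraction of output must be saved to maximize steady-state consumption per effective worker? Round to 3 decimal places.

Break-even investment rate: n + g + δ = 0.02 + 0.03 + 0.08 = 0.13.
At the golden rule MPK = n+g+δ, and in any Cobb-Douglas steady state s = (n+g+δ)·k/y = MPK·k/y = capital's share 0.31.

s_gold = 0.310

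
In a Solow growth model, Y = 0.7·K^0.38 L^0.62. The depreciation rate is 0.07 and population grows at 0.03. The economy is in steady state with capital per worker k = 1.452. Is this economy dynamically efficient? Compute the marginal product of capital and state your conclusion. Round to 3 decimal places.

Break-even investment rate: n + δ = 0.03 + 0.07 = 0.1.
MPK = 0.38·0.7·k^(0.38−1) = 0.38·0.7·1.452^(-0.62) ≈ 0.2111.
MPK > 0.1, so the economy is dynamically efficient (under-saving).

dynamically efficient; MPK ≈ 0.211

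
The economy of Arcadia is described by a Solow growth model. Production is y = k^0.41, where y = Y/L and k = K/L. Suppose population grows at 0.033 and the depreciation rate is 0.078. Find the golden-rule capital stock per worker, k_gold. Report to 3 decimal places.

The effective depreciation rate is n + δ = 0.033 + 0.078 = 0.111.
At the golden rule the marginal product of capital equals n+δ: 0.41·k^(0.41−1) = 0.111. Solving, k_gold = (0.41/0.111)^(1/0.59) ≈ 9.1579.

k_gold ≈ 9.158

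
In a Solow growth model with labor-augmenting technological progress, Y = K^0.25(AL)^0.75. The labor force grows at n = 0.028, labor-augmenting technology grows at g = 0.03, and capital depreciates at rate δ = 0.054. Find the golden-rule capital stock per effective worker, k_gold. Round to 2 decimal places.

k_gold ≈ 2.92

n + g + δ = 0.028 + 0.03 + 0.054 = 0.112.
At the golden rule the marginal product of capital equals n+g+δ: 0.25·k^(0.25−1) = 0.112. Solving, k_gold = (0.25/0.112)^(1/0.75) ≈ 2.9172.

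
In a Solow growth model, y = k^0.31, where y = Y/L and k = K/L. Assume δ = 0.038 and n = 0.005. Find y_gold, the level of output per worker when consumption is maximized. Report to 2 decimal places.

Break-even investment rate: n + δ = 0.005 + 0.038 = 0.043.
At the golden rule the marginal product of capital equals n+δ: 0.31·k^(0.31−1) = 0.043. Solving, k_gold = (0.31/0.043)^(1/0.69) ≈ 17.5115.
Output: y_gold = k_gold^0.31 = 17.5115^0.31 ≈ 2.4290.

y_gold ≈ 2.43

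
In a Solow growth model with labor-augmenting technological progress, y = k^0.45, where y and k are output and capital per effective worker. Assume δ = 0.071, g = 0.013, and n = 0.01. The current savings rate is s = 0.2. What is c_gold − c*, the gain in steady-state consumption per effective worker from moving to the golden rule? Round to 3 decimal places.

n + g + δ = 0.01 + 0.013 + 0.071 = 0.094.
Current steady state (s = 0.2): k* = (0.2/0.094)^(1/0.55) ≈ 3.9463, y* = 3.9463^0.45 ≈ 1.8547, c* = (1−0.2)·1.8547 ≈ 1.4838.
Maximizing c = f(k) − (n+g+δ)·k gives f'(k) = n+g+δ, i.e. 0.45·k^(0.45−1) = 0.094, so k_gold = (0.45/0.094)^(1/0.55) ≈ 17.2392.
y_gold = 17.2392^0.45 ≈ 3.6011, c_gold = y_gold − 0.094·k_gold ≈ 1.9806.
Gain: Δc = 1.9806 − 1.4838 ≈ 0.4968.

Δc ≈ 0.497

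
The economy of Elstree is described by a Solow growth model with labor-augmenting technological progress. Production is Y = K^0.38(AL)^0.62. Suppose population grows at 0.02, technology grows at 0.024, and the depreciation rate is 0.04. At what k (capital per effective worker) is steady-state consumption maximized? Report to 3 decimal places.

Break-even investment rate: n + g + δ = 0.02 + 0.024 + 0.04 = 0.084.
Golden rule sets MPK = n+g+δ: 0.38·k^(0.38−1) = 0.084, so k_gold = (0.38/0.084)^(1/0.62) ≈ 11.4095.

k_gold ≈ 11.409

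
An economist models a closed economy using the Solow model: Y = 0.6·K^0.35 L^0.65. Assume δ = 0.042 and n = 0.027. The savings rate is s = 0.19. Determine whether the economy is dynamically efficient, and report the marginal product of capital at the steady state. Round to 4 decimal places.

dynamically efficient; MPK ≈ 0.1271

n + δ = 0.027 + 0.042 = 0.069.
Steady-state k*: s·A·k^0.35 = 0.069·k gives k* = (0.19·0.6/0.069)^(1/0.65) ≈ 2.1651.
MPK = 0.35·0.6·2.1651^(-0.65) ≈ 0.1271.
MPK > n+δ = 0.069, so the economy is dynamically efficient (under-saving).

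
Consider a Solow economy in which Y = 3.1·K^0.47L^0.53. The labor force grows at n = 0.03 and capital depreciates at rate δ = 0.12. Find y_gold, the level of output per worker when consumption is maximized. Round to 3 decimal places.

y_gold ≈ 23.278

Break-even investment rate: n + δ = 0.03 + 0.12 = 0.15.
Setting f'(k) = n+δ gives 0.47·3.1·k^(0.47−1) = 0.15, hence k_gold = (0.47·3.1/0.15)^(1/0.53) ≈ 72.9389.
Output: y_gold = 3.1·k_gold^0.47 = 3.1·72.9389^0.47 ≈ 23.2784.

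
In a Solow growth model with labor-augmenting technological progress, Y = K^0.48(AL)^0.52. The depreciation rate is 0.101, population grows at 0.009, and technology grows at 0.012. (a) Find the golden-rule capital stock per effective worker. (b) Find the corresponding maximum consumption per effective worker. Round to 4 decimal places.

n + g + δ = 0.009 + 0.012 + 0.101 = 0.122.
At the golden rule the marginal product of capital equals n+g+δ: 0.48·k^(0.48−1) = 0.122. Solving, k_gold = (0.48/0.122)^(1/0.52) ≈ 13.9317.
y_gold = 13.9317^0.48 ≈ 3.5410; c_gold = y_gold − 0.122·k_gold ≈ 1.8413.

(a) k_gold ≈ 13.9317; (b) c_gold ≈ 1.8413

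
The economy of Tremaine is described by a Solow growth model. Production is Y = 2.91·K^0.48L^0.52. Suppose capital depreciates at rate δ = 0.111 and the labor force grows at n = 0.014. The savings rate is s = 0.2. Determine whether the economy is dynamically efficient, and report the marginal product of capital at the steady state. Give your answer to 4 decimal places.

n + δ = 0.014 + 0.111 = 0.125.
Steady-state k*: s·A·k^0.48 = 0.125·k gives k* = (0.2·2.91/0.125)^(1/0.52) ≈ 19.2593.
MPK = 0.48·2.91·19.2593^(-0.52) ≈ 0.3000.
MPK > n+δ = 0.125, so the economy is dynamically efficient (under-saving).

dynamically efficient; MPK ≈ 0.3000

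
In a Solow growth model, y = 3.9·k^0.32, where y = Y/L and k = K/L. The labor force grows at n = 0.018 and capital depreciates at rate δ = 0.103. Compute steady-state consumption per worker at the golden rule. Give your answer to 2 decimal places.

Capital per worker breaks even when investment replaces (n + δ)·k; here n + δ = 0.121.
Golden rule sets MPK = n+δ: 0.32·3.9·k^(0.32−1) = 0.121, so k_gold = (0.32·3.9/0.121)^(1/0.68) ≈ 30.9269.
y_gold = 3.9·30.9269^0.32 ≈ 11.6943.
c_gold = y_gold − (n+δ)·k_gold = 11.6943 − 0.121·30.9269 ≈ 7.9521.

c_gold ≈ 7.95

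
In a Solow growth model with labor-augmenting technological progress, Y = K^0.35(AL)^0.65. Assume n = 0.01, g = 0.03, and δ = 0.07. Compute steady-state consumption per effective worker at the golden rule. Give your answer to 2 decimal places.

c_gold ≈ 1.21

The effective depreciation rate is n + g + δ = 0.01 + 0.03 + 0.07 = 0.11.
At the golden rule the marginal product of capital equals n+g+δ: 0.35·k^(0.35−1) = 0.11. Solving, k_gold = (0.35/0.11)^(1/0.65) ≈ 5.9340.
y_gold = 5.9340^0.35 ≈ 1.8650.
c_gold = y_gold − (n+g+δ)·k_gold = 1.8650 − 0.11·5.9340 ≈ 1.2122.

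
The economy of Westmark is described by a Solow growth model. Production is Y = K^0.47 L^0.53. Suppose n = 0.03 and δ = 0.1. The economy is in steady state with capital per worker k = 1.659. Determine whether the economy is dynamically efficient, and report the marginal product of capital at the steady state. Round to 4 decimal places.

Break-even investment rate: n + δ = 0.03 + 0.1 = 0.13.
MPK = 0.47·k^(0.47−1) = 0.47·1.659^(-0.53) ≈ 0.3594.
MPK > 0.13, so the economy is dynamically efficient (under-saving).

dynamically efficient; MPK ≈ 0.3594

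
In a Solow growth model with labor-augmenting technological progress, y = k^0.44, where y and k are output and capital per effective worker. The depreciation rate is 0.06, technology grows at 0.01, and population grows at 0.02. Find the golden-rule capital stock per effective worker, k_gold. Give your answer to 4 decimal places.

The effective depreciation rate is n + g + δ = 0.02 + 0.01 + 0.06 = 0.09.
Golden rule sets MPK = n+g+δ: 0.44·k^(0.44−1) = 0.09, so k_gold = (0.44/0.09)^(1/0.56) ≈ 17.0111.

k_gold ≈ 17.0111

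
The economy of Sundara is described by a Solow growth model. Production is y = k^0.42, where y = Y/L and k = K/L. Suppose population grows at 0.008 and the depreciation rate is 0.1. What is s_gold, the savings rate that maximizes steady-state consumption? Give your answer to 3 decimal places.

Capital per worker breaks even when investment replaces (n + δ)·k; here n + δ = 0.108.
At the golden rule MPK = n+δ, and in any Cobb-Douglas steady state s = (n+δ)·k/y = MPK·k/y = capital's share 0.42.

s_gold = 0.420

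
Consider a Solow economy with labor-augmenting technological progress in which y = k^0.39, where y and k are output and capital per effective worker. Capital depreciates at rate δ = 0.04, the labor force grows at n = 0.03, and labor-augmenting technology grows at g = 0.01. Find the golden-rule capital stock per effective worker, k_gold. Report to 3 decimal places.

k_gold ≈ 13.422

Capital per effective worker breaks even when investment replaces (n + g + δ)·k; here n + g + δ = 0.08.
At the golden rule the marginal product of capital equals n+g+δ: 0.39·k^(0.39−1) = 0.08. Solving, k_gold = (0.39/0.08)^(1/0.61) ≈ 13.4223.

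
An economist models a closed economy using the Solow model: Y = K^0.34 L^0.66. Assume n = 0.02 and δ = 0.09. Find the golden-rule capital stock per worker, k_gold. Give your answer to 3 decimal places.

k_gold ≈ 5.528

n + δ = 0.02 + 0.09 = 0.11.
Golden rule sets MPK = n+δ: 0.34·k^(0.34−1) = 0.11, so k_gold = (0.34/0.11)^(1/0.66) ≈ 5.5278.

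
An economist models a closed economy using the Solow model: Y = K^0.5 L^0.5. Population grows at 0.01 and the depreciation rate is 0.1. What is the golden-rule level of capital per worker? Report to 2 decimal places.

Capital per worker breaks even when investment replaces (n + δ)·k; here n + δ = 0.11.
Setting f'(k) = n+δ gives 0.5·k^(0.5−1) = 0.11, hence k_gold = (0.5/0.11)^(1/0.5) ≈ 20.6612.

k_gold ≈ 20.66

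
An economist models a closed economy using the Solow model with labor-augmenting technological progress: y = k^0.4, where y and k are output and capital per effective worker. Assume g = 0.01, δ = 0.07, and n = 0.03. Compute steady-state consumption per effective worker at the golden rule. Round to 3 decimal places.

c_gold ≈ 1.419

n + g + δ = 0.03 + 0.01 + 0.07 = 0.11.
Golden rule sets MPK = n+g+δ: 0.4·k^(0.4−1) = 0.11, so k_gold = (0.4/0.11)^(1/0.6) ≈ 8.5990.
y_gold = 8.5990^0.4 ≈ 2.3647.
c_gold = y_gold − (n+g+δ)·k_gold = 2.3647 − 0.11·8.5990 ≈ 1.4188.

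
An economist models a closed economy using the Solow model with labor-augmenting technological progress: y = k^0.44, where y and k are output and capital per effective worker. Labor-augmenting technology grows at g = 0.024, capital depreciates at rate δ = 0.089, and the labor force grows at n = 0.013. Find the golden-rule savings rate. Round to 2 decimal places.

The effective depreciation rate is n + g + δ = 0.013 + 0.024 + 0.089 = 0.126.
At the golden rule MPK = n+g+δ, and in any Cobb-Douglas steady state s = (n+g+δ)·k/y = MPK·k/y = capital's share 0.44.

s_gold = 0.44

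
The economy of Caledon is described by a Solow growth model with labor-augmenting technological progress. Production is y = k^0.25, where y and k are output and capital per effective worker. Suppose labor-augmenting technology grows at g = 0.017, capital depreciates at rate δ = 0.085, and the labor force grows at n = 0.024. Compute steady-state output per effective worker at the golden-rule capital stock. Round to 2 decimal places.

y_gold ≈ 1.26

n + g + δ = 0.024 + 0.017 + 0.085 = 0.126.
At the golden rule the marginal product of capital equals n+g+δ: 0.25·k^(0.25−1) = 0.126. Solving, k_gold = (0.25/0.126)^(1/0.75) ≈ 2.4932.
Output: y_gold = k_gold^0.25 = 2.4932^0.25 ≈ 1.2566.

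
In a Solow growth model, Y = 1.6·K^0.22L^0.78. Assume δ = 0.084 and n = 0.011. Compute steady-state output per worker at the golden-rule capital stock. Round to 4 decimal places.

y_gold ≈ 2.3150

Break-even investment rate: n + δ = 0.011 + 0.084 = 0.095.
Setting f'(k) = n+δ gives 0.22·1.6·k^(0.22−1) = 0.095, hence k_gold = (0.22·1.6/0.095)^(1/0.78) ≈ 5.3611.
Output: y_gold = 1.6·k_gold^0.22 = 1.6·5.3611^0.22 ≈ 2.3150.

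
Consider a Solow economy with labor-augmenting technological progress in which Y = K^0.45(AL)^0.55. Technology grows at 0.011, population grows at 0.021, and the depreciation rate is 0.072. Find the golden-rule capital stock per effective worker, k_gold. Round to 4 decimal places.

n + g + δ = 0.021 + 0.011 + 0.072 = 0.104.
Golden rule sets MPK = n+g+δ: 0.45·k^(0.45−1) = 0.104, so k_gold = (0.45/0.104)^(1/0.55) ≈ 14.3446.

k_gold ≈ 14.3446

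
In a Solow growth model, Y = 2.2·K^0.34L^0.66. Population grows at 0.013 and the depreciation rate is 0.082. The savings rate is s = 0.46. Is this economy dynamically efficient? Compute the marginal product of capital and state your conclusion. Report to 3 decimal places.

dynamically inefficient; MPK ≈ 0.070

Capital per worker breaks even when investment replaces (n + δ)·k; here n + δ = 0.095.
Steady-state k*: s·A·k^0.34 = 0.095·k gives k* = (0.46·2.2/0.095)^(1/0.66) ≈ 36.0374.
MPK = 0.34·2.2·36.0374^(-0.66) ≈ 0.0702.
MPK < n+δ = 0.095, so the economy is dynamically inefficient (over-saving).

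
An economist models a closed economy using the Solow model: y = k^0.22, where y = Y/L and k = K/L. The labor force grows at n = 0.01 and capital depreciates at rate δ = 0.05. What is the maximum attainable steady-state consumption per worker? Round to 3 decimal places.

c_gold ≈ 1.125

Break-even investment rate: n + δ = 0.01 + 0.05 = 0.06.
Maximizing c = f(k) − (n+δ)·k gives f'(k) = n+δ, i.e. 0.22·k^(0.22−1) = 0.06, so k_gold = (0.22/0.06)^(1/0.78) ≈ 5.2896.
y_gold = 5.2896^0.22 ≈ 1.4426.
c_gold = y_gold − (n+δ)·k_gold = 1.4426 − 0.06·5.2896 ≈ 1.1252.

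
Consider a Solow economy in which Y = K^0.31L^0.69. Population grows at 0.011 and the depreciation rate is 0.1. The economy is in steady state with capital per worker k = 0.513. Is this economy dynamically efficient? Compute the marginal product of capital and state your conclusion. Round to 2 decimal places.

dynamically efficient; MPK ≈ 0.49

The effective depreciation rate is n + δ = 0.011 + 0.1 = 0.111.
MPK = 0.31·k^(0.31−1) = 0.31·0.513^(-0.69) ≈ 0.4913.
MPK > 0.111, so the economy is dynamically efficient (under-saving).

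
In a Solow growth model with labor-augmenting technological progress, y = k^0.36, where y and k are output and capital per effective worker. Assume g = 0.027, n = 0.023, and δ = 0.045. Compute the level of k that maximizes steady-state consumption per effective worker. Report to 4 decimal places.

Break-even investment rate: n + g + δ = 0.023 + 0.027 + 0.045 = 0.095.
Setting f'(k) = n+g+δ gives 0.36·k^(0.36−1) = 0.095, hence k_gold = (0.36/0.095)^(1/0.64) ≈ 8.0173.

k_gold ≈ 8.0173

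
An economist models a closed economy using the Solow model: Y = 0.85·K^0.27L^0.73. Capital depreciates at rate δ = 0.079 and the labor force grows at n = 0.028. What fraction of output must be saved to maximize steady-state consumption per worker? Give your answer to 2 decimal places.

n + δ = 0.028 + 0.079 = 0.107.
At the golden rule MPK = n+δ, and in any Cobb-Douglas steady state s = (n+δ)·k/y = MPK·k/y = capital's share 0.27.

s_gold = 0.27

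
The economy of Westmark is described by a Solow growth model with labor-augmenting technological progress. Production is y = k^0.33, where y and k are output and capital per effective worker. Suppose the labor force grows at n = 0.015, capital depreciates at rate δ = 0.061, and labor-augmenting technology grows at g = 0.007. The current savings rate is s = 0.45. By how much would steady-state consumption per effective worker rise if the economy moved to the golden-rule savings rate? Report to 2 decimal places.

Break-even investment rate: n + g + δ = 0.015 + 0.007 + 0.061 = 0.083.
Current steady state (s = 0.45): k* = (0.45/0.083)^(1/0.67) ≈ 12.4659, y* = 12.4659^0.33 ≈ 2.2993, c* = (1−0.45)·2.2993 ≈ 1.2646.
At the golden rule the marginal product of capital equals n+g+δ: 0.33·k^(0.33−1) = 0.083. Solving, k_gold = (0.33/0.083)^(1/0.67) ≈ 7.8466.
y_gold = 7.8466^0.33 ≈ 1.9735, c_gold = y_gold − 0.083·k_gold ≈ 1.3223.
Gain: Δc = 1.3223 − 1.2646 ≈ 0.0577.

Δc ≈ 0.06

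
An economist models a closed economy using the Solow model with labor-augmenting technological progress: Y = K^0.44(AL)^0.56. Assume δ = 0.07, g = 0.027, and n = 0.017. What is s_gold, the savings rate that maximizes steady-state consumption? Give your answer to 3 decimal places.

s_gold = 0.440

Capital per effective worker breaks even when investment replaces (n + g + δ)·k; here n + g + δ = 0.114.
At the golden rule MPK = n+g+δ, and in any Cobb-Douglas steady state s = (n+g+δ)·k/y = MPK·k/y = capital's share 0.44.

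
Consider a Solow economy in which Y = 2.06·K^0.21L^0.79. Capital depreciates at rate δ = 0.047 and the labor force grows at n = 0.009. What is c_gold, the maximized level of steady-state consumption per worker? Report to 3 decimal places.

The effective depreciation rate is n + δ = 0.009 + 0.047 = 0.056.
Golden rule sets MPK = n+δ: 0.21·2.06·k^(0.21−1) = 0.056, so k_gold = (0.21·2.06/0.056)^(1/0.79) ≈ 13.3022.
y_gold = 2.06·13.3022^0.21 ≈ 3.5472.
c_gold = y_gold − (n+δ)·k_gold = 3.5472 − 0.056·13.3022 ≈ 2.8023.

c_gold ≈ 2.802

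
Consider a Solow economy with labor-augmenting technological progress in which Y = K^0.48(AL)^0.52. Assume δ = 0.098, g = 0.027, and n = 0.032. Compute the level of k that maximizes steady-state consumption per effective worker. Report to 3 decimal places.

The effective depreciation rate is n + g + δ = 0.032 + 0.027 + 0.098 = 0.157.
At the golden rule the marginal product of capital equals n+g+δ: 0.48·k^(0.48−1) = 0.157. Solving, k_gold = (0.48/0.157)^(1/0.52) ≈ 8.5773.

k_gold ≈ 8.577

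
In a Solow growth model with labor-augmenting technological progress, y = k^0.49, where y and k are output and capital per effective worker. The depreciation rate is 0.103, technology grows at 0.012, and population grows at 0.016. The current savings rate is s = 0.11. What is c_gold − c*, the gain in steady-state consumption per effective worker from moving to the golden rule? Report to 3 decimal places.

The effective depreciation rate is n + g + δ = 0.016 + 0.012 + 0.103 = 0.131.
Current steady state (s = 0.11): k* = (0.11/0.131)^(1/0.51) ≈ 0.7099, y* = 0.7099^0.49 ≈ 0.8455, c* = (1−0.11)·0.8455 ≈ 0.7525.
At the golden rule the marginal product of capital equals n+g+δ: 0.49·k^(0.49−1) = 0.131. Solving, k_gold = (0.49/0.131)^(1/0.51) ≈ 13.2856.
y_gold = 13.2856^0.49 ≈ 3.5519, c_gold = y_gold − 0.131·k_gold ≈ 1.8115.
Gain: Δc = 1.8115 − 0.7525 ≈ 1.0590.

Δc ≈ 1.059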